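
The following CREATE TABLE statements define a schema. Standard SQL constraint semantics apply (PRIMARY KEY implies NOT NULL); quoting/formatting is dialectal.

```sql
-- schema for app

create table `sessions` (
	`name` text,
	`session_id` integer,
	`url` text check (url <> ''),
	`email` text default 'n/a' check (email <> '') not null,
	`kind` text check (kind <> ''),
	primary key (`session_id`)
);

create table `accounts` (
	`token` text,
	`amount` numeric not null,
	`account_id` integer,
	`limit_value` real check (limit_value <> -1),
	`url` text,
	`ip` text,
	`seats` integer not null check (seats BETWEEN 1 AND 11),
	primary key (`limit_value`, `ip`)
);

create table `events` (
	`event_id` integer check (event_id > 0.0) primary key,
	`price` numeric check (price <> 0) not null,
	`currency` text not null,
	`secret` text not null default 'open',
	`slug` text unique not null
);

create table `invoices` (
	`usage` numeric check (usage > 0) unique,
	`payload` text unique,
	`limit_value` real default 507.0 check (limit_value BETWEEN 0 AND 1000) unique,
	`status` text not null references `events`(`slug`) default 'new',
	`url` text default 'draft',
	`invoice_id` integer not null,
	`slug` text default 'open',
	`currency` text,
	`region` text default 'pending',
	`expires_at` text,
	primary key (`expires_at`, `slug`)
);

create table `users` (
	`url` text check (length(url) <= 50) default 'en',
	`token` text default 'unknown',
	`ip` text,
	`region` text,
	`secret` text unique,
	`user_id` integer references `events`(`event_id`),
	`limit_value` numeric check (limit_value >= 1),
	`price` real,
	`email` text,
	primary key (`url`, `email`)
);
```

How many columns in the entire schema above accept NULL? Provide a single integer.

sessions: 3 nullable (name, url, kind — PK (session_id) and explicit NOT NULL columns excluded).
accounts: 3 nullable (token, account_id, url — PK (limit_value, ip) and explicit NOT NULL columns excluded).
events: 0 nullable (none — PK (event_id) and explicit NOT NULL columns excluded).
invoices: 6 nullable (usage, payload, limit_value, url, currency, region — PK (expires_at, slug) and explicit NOT NULL columns excluded).
users: 7 nullable (token, ip, region, secret, user_id, limit_value, price — PK (url, email) and explicit NOT NULL columns excluded).
Total: 3 + 3 + 0 + 6 + 7 = 19.

19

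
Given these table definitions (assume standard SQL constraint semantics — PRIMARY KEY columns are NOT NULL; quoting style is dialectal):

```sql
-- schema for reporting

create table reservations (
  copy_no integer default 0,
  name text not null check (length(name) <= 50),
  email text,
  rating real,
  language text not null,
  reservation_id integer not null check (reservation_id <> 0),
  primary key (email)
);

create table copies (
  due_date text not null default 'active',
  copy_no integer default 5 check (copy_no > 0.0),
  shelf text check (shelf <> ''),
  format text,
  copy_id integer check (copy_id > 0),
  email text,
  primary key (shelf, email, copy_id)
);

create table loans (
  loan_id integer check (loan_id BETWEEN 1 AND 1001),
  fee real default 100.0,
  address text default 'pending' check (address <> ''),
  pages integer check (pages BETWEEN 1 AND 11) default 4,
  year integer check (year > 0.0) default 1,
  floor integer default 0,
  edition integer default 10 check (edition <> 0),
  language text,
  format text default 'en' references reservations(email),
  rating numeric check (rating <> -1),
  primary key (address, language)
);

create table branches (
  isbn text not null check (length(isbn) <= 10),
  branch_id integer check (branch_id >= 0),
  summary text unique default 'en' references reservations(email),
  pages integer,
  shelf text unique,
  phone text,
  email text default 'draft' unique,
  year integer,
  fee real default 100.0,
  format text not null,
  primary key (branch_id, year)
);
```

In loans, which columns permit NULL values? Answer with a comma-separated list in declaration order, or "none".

loan_id, fee, pages, year, floor, edition, format, rating

- loan_id: CHECK does not forbid NULL (a CHECK constraint passes when its expression is NULL) → nullable.
- fee: DEFAULT only fills an omitted column; an explicit NULL is still allowed → nullable.
- address: part of the PRIMARY KEY, which implies NOT NULL → not nullable.
- pages: CHECK does not forbid NULL (a CHECK constraint passes when its expression is NULL) → nullable.
- year: CHECK does not forbid NULL (a CHECK constraint passes when its expression is NULL) → nullable.
- floor: DEFAULT only fills an omitted column; an explicit NULL is still allowed → nullable.
- edition: CHECK does not forbid NULL (a CHECK constraint passes when its expression is NULL) → nullable.
- language: part of the PRIMARY KEY, which implies NOT NULL → not nullable.
- format: a foreign key column may be NULL unless separately constrained → nullable.
- rating: CHECK does not forbid NULL (a CHECK constraint passes when its expression is NULL) → nullable.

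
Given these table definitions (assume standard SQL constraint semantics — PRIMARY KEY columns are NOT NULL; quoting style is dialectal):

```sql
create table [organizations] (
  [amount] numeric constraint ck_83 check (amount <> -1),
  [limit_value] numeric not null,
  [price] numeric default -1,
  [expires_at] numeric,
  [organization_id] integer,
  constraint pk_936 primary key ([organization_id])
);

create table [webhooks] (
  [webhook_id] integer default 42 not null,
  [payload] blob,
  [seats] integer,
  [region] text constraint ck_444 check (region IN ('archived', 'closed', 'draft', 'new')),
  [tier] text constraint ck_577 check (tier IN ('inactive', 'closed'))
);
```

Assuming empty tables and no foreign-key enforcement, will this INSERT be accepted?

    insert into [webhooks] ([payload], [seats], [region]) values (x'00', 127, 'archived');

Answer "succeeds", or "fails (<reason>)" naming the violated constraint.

NOT NULL columns: webhook_id defaults to 42.
CHECK constraints: 'archived' satisfies (region IN ('archived', 'closed', 'draft', 'new')).
No constraint is violated.

succeeds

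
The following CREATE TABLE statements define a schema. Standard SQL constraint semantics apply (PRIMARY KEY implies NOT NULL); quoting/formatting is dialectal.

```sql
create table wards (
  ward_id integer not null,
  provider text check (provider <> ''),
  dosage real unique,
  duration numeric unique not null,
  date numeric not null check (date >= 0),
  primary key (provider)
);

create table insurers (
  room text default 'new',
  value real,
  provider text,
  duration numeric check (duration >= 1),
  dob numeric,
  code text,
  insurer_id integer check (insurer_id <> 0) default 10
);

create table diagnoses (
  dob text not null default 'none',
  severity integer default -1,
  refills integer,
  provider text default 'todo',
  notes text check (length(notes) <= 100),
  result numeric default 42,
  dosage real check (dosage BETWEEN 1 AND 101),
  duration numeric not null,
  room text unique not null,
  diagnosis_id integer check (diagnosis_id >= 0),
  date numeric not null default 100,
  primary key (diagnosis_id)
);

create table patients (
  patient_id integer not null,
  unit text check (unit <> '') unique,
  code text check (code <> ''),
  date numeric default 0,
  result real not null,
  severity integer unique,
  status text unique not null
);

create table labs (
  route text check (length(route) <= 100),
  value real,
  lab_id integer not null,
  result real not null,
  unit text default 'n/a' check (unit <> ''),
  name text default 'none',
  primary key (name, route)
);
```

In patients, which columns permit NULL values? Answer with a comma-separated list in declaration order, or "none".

- patient_id: declared NOT NULL → not nullable.
- unit: CHECK does not forbid NULL (a CHECK constraint passes when its expression is NULL) → nullable.
- code: CHECK does not forbid NULL (a CHECK constraint passes when its expression is NULL) → nullable.
- date: DEFAULT only fills an omitted column; an explicit NULL is still allowed → nullable.
- result: declared NOT NULL → not nullable.
- severity: UNIQUE does not imply NOT NULL → nullable.
- status: declared NOT NULL → not nullable.

unit, code, date, severity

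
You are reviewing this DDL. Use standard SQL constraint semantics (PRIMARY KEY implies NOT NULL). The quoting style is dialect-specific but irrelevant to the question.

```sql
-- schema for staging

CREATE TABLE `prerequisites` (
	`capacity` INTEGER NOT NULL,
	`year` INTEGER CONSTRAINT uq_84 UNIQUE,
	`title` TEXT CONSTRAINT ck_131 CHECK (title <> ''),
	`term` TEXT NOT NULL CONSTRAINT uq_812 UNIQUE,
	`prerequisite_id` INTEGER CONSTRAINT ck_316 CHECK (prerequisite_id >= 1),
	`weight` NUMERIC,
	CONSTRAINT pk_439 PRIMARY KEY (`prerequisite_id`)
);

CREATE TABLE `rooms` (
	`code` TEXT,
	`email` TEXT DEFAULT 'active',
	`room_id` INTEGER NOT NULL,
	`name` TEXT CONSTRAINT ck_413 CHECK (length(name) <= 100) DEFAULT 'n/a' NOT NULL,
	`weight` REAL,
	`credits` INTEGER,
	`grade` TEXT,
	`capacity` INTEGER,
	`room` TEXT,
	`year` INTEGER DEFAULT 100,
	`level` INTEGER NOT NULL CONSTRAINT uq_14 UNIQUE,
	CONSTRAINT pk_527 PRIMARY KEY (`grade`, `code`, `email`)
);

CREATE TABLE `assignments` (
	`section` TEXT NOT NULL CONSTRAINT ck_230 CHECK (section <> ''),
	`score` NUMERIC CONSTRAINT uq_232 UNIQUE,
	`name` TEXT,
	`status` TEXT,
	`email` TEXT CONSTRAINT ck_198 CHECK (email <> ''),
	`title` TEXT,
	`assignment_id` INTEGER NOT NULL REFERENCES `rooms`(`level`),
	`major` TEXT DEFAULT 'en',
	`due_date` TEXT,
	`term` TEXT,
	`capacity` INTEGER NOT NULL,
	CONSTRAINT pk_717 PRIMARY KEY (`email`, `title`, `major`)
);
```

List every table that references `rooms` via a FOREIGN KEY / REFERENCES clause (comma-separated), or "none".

- assignments.assignment_id references rooms(level).

assignments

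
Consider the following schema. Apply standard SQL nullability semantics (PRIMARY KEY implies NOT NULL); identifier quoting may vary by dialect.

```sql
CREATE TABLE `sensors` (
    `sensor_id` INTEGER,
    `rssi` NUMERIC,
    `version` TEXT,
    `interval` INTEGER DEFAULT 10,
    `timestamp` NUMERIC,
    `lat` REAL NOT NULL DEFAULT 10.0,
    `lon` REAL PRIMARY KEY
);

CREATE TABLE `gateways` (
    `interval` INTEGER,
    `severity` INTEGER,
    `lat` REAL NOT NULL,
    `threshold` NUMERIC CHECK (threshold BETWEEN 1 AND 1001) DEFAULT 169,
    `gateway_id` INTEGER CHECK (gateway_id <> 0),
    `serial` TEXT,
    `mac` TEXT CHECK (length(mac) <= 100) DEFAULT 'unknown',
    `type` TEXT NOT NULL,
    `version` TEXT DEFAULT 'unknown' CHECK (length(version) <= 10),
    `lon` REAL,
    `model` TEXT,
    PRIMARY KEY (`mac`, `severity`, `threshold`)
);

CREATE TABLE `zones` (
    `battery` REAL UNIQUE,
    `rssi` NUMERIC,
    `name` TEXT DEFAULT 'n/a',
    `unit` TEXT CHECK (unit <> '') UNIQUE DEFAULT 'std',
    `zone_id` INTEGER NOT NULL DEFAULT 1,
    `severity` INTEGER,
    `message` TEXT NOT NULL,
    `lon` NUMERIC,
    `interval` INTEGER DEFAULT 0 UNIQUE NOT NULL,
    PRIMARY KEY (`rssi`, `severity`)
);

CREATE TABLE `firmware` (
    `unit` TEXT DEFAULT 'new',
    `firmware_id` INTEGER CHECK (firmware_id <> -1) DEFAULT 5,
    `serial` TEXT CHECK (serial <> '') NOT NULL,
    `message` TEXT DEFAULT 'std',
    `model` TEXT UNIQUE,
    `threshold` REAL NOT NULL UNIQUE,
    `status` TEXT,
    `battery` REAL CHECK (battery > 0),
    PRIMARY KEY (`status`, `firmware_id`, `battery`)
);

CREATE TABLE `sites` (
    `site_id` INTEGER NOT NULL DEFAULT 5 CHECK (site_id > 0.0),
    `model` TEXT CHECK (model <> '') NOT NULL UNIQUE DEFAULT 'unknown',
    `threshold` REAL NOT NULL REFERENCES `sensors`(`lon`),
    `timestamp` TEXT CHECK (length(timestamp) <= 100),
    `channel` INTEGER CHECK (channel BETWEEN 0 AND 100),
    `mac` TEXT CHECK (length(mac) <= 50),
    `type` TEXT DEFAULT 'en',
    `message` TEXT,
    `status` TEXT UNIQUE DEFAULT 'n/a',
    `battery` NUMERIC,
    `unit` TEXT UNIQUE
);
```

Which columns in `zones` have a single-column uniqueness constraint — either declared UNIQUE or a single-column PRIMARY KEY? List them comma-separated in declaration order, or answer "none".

- battery: declared UNIQUE → unique.
- rssi: part of a composite PRIMARY KEY — only the tuple is unique, not this column on its own.
- name: no UNIQUE or single-column PK constraint.
- unit: declared UNIQUE → unique.
- zone_id: no UNIQUE or single-column PK constraint.
- severity: part of a composite PRIMARY KEY — only the tuple is unique, not this column on its own.
- message: no UNIQUE or single-column PK constraint.
- lon: no UNIQUE or single-column PK constraint.
- interval: declared UNIQUE → unique.

battery, unit, interval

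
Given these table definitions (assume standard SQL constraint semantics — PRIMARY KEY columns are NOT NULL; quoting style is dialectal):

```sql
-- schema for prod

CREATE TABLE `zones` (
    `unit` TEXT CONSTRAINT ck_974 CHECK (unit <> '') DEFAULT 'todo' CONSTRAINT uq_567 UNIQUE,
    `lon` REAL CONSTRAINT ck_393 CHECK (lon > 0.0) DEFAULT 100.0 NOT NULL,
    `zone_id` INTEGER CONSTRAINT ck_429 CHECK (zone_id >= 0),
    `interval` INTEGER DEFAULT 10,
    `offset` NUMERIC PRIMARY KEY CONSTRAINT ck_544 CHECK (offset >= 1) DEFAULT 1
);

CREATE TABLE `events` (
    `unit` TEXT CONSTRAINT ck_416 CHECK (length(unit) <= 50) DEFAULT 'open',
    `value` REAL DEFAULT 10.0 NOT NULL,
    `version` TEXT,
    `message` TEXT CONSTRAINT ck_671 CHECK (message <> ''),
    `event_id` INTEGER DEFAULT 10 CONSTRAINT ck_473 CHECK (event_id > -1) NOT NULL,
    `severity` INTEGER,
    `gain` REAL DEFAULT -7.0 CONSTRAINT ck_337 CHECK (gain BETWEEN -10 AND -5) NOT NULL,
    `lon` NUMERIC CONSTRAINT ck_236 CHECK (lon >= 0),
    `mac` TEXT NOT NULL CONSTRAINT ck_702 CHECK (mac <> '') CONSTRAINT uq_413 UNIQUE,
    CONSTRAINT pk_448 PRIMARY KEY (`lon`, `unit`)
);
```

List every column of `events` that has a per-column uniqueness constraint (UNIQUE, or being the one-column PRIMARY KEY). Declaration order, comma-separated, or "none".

mac

- unit: part of a composite PRIMARY KEY — only the tuple is unique, not this column on its own.
- value: no UNIQUE or single-column PK constraint.
- version: no UNIQUE or single-column PK constraint.
- message: no UNIQUE or single-column PK constraint.
- event_id: no UNIQUE or single-column PK constraint.
- severity: no UNIQUE or single-column PK constraint.
- gain: no UNIQUE or single-column PK constraint.
- lon: part of a composite PRIMARY KEY — only the tuple is unique, not this column on its own.
- mac: declared UNIQUE → unique.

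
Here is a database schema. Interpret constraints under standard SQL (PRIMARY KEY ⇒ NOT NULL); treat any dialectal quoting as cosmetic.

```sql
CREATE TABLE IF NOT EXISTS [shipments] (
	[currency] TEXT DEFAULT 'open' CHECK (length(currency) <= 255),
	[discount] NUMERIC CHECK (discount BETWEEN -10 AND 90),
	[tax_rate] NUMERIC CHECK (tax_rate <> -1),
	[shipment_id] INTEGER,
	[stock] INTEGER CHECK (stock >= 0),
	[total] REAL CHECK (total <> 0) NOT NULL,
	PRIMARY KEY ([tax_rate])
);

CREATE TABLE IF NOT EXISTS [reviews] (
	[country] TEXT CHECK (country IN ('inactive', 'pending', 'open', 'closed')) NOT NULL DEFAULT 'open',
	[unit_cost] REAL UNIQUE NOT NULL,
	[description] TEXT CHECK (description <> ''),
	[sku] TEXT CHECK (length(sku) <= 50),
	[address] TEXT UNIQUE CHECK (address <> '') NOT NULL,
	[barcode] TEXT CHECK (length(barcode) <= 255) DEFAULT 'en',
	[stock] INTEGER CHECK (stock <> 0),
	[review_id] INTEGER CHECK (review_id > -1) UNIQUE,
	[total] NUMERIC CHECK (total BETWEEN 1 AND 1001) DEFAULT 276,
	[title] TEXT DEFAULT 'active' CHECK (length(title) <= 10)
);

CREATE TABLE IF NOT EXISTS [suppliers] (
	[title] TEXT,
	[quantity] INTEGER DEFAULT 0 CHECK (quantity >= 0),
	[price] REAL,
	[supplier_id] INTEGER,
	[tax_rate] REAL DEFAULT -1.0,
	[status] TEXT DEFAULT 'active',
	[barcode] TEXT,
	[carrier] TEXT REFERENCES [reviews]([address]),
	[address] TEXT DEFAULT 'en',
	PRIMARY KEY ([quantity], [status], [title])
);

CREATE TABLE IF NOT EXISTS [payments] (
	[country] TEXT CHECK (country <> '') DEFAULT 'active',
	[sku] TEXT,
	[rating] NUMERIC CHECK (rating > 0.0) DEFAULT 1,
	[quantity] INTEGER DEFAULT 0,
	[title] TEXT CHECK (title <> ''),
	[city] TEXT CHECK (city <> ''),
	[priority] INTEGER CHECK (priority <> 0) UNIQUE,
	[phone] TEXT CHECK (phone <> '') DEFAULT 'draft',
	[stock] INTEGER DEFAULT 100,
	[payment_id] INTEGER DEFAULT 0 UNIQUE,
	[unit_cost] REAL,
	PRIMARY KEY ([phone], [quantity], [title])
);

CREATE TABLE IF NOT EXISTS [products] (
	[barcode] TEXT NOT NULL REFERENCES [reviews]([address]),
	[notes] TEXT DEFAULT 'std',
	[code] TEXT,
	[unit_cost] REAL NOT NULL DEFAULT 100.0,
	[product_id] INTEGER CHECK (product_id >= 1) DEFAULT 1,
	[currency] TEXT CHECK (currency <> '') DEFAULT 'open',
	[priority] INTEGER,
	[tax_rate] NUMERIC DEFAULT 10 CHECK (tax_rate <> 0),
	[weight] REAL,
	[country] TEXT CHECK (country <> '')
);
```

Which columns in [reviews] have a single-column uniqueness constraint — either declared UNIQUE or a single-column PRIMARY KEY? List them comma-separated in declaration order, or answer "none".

- country: no UNIQUE or single-column PK constraint.
- unit_cost: declared UNIQUE → unique.
- description: no UNIQUE or single-column PK constraint.
- sku: no UNIQUE or single-column PK constraint.
- address: declared UNIQUE → unique.
- barcode: no UNIQUE or single-column PK constraint.
- stock: no UNIQUE or single-column PK constraint.
- review_id: declared UNIQUE → unique.
- total: no UNIQUE or single-column PK constraint.
- title: no UNIQUE or single-column PK constraint.

unit_cost, address, review_id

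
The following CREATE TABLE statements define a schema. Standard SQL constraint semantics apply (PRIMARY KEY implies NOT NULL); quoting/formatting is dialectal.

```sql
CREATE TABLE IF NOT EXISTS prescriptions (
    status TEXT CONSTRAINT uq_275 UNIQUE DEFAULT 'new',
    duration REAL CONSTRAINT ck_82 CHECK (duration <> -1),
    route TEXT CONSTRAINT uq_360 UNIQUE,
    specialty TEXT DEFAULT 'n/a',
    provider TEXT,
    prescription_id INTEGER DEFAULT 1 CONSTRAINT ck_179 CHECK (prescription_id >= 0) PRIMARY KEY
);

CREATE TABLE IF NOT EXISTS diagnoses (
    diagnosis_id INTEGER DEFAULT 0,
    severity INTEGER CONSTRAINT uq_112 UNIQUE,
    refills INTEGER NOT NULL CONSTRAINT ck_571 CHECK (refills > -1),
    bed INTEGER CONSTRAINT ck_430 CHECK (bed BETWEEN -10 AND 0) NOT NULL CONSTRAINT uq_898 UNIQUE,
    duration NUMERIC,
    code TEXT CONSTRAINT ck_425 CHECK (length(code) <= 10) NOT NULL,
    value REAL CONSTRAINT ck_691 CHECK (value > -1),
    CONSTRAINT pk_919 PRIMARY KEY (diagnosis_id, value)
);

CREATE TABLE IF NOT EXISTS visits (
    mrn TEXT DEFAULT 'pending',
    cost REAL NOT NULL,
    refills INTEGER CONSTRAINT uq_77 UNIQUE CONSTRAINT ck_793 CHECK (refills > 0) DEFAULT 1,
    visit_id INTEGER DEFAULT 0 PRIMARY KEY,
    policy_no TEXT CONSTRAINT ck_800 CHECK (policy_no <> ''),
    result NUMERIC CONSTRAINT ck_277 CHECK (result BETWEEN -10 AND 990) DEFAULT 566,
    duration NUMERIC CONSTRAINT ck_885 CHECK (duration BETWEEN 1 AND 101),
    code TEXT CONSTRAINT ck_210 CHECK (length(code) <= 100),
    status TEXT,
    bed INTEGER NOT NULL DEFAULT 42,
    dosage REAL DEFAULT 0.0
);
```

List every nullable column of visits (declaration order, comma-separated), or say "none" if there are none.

mrn, refills, policy_no, result, duration, code, status, dosage

- mrn: DEFAULT only fills an omitted column; an explicit NULL is still allowed → nullable.
- cost: declared NOT NULL → not nullable.
- refills: CHECK does not forbid NULL (a CHECK constraint passes when its expression is NULL) → nullable.
- visit_id: part of the PRIMARY KEY, which implies NOT NULL → not nullable.
- policy_no: CHECK does not forbid NULL (a CHECK constraint passes when its expression is NULL) → nullable.
- result: CHECK does not forbid NULL (a CHECK constraint passes when its expression is NULL) → nullable.
- duration: CHECK does not forbid NULL (a CHECK constraint passes when its expression is NULL) → nullable.
- code: CHECK does not forbid NULL (a CHECK constraint passes when its expression is NULL) → nullable.
- status: no NOT NULL constraint applies → nullable.
- bed: declared NOT NULL → not nullable.
- dosage: DEFAULT only fills an omitted column; an explicit NULL is still allowed → nullable.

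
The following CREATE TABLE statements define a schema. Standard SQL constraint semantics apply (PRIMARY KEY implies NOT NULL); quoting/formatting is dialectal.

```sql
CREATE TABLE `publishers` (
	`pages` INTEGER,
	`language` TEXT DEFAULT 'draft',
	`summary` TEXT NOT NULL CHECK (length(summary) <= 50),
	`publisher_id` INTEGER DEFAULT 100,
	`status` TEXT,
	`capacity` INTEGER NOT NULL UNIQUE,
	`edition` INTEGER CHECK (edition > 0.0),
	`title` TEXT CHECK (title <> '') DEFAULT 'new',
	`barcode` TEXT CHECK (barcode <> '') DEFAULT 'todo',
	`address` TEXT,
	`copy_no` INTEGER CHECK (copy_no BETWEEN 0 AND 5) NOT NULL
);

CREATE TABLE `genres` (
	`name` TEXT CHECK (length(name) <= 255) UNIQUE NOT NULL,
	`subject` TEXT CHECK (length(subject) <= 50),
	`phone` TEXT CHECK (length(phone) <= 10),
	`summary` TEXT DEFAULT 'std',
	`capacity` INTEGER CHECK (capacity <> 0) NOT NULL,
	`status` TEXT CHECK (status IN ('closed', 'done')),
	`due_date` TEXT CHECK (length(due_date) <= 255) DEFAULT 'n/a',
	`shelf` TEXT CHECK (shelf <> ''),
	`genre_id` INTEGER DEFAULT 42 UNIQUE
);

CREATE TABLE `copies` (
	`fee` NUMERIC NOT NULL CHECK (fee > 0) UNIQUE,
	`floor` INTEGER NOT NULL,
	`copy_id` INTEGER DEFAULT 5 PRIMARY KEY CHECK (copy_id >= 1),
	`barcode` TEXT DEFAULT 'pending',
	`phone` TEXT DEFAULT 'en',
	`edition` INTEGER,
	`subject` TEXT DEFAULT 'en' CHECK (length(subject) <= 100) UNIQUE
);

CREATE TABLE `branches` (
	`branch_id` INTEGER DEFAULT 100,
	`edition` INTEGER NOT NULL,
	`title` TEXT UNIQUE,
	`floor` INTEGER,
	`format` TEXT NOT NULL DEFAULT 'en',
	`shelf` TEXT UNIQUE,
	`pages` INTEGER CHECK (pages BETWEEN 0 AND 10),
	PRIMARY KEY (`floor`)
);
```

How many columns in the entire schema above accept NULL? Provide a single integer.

publishers: 8 nullable (pages, language, publisher_id, status, edition, title, barcode, address — PK none and explicit NOT NULL columns excluded).
genres: 7 nullable (subject, phone, summary, status, due_date, shelf, genre_id — PK none and explicit NOT NULL columns excluded).
copies: 4 nullable (barcode, phone, edition, subject — PK (copy_id) and explicit NOT NULL columns excluded).
branches: 4 nullable (branch_id, title, shelf, pages — PK (floor) and explicit NOT NULL columns excluded).
Total: 8 + 7 + 4 + 4 = 23.

23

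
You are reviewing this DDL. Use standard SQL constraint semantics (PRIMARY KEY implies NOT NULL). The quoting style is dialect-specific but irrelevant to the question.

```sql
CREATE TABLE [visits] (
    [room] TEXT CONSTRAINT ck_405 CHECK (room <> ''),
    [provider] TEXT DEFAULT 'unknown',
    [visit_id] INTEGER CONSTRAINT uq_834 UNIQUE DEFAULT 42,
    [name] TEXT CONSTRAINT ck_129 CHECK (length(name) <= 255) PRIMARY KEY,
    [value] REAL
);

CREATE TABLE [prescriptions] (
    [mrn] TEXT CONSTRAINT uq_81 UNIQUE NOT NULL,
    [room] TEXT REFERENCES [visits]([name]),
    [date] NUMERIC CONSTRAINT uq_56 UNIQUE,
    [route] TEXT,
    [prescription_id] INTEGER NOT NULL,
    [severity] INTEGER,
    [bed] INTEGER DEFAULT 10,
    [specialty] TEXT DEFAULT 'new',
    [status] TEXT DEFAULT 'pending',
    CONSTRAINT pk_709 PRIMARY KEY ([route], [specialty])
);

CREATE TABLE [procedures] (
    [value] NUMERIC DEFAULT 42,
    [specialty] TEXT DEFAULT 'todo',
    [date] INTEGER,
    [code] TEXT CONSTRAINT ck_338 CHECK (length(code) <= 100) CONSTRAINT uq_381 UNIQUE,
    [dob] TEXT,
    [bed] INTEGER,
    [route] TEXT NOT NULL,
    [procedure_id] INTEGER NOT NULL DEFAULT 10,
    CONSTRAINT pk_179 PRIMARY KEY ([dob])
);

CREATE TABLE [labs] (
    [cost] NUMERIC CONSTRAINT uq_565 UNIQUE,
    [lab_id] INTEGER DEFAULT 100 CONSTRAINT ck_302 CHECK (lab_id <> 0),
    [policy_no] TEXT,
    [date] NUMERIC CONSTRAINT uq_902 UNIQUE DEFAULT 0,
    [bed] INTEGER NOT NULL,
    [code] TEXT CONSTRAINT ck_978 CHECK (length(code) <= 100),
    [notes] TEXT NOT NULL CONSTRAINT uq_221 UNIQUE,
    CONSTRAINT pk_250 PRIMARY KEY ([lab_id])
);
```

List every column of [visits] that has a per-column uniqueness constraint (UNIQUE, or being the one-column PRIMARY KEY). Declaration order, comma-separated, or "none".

- room: no UNIQUE or single-column PK constraint.
- provider: no UNIQUE or single-column PK constraint.
- visit_id: declared UNIQUE → unique.
- name: single-column PRIMARY KEY → unique.
- value: no UNIQUE or single-column PK constraint.

visit_id, name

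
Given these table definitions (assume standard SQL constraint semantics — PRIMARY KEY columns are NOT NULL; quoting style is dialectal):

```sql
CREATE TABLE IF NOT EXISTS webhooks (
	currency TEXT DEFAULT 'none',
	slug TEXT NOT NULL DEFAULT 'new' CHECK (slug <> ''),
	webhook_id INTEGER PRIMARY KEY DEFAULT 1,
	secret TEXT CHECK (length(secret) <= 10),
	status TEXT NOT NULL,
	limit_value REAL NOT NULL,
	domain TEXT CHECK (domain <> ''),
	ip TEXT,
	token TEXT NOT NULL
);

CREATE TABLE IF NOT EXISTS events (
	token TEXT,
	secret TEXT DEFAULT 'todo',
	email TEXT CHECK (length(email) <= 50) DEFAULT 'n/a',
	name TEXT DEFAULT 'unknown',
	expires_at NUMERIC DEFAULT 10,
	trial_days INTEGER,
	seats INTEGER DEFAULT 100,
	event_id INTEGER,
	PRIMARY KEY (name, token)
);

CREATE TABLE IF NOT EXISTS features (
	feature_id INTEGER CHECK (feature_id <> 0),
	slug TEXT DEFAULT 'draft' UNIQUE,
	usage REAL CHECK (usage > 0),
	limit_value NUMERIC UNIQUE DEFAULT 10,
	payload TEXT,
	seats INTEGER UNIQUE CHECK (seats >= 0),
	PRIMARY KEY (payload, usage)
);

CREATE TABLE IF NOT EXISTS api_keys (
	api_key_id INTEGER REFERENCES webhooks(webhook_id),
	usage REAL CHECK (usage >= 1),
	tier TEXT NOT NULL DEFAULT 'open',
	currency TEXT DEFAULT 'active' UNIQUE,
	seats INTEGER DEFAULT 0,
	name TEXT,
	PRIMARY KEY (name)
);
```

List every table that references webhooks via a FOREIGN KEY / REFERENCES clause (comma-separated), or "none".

api_keys

- api_keys.api_key_id references webhooks(webhook_id).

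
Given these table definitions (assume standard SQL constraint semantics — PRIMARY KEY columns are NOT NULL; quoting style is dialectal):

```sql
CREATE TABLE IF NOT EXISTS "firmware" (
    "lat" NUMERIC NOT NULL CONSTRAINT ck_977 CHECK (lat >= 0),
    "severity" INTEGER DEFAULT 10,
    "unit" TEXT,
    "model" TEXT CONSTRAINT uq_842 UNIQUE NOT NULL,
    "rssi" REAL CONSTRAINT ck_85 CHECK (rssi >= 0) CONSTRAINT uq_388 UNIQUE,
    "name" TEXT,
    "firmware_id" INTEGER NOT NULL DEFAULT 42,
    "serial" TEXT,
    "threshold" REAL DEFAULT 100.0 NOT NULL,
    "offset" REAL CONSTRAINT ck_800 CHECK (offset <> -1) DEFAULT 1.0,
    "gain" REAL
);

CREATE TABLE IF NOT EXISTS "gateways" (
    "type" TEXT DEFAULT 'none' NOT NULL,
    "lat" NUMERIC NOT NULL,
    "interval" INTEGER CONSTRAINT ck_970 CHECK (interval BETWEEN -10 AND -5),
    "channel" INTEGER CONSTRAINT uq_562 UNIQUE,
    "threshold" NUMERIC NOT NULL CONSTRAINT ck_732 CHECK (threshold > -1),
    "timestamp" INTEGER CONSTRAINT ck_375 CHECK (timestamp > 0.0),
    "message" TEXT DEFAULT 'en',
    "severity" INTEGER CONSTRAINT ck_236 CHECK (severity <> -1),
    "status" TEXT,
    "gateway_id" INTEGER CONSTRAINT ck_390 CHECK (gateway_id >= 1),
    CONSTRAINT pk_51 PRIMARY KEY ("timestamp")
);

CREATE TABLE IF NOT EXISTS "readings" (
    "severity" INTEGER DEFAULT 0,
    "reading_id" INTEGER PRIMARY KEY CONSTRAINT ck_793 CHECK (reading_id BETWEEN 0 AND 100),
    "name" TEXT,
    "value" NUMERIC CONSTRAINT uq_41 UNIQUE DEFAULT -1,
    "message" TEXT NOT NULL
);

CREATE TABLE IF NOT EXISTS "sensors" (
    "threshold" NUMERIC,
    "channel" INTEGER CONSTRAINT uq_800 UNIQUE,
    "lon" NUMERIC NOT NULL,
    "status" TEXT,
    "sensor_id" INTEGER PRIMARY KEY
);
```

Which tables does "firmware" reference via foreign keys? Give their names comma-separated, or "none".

none

No column in firmware has a REFERENCES clause.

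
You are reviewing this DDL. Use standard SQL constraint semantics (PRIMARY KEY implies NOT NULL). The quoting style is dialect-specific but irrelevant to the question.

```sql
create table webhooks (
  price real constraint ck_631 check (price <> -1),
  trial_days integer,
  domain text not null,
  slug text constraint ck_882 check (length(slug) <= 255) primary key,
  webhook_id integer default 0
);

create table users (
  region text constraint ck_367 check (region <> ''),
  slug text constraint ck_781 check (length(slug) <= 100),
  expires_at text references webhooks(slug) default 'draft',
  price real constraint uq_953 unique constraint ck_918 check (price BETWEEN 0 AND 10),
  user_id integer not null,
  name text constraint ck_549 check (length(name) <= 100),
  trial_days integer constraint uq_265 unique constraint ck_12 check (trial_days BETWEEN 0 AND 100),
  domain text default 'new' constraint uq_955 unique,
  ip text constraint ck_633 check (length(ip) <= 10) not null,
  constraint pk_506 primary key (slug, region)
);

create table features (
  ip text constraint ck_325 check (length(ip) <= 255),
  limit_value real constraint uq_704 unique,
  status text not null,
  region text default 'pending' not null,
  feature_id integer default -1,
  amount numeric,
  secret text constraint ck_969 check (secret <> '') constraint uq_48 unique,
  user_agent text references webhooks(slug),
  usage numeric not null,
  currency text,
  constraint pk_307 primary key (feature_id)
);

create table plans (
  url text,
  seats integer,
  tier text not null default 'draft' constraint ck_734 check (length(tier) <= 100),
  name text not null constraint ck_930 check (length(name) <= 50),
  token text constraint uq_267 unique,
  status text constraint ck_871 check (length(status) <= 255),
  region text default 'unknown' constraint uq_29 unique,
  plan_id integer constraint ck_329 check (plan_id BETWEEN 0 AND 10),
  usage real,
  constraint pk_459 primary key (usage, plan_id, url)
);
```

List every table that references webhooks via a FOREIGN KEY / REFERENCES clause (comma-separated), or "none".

- users.expires_at references webhooks(slug).
- features.user_agent references webhooks(slug).

users, features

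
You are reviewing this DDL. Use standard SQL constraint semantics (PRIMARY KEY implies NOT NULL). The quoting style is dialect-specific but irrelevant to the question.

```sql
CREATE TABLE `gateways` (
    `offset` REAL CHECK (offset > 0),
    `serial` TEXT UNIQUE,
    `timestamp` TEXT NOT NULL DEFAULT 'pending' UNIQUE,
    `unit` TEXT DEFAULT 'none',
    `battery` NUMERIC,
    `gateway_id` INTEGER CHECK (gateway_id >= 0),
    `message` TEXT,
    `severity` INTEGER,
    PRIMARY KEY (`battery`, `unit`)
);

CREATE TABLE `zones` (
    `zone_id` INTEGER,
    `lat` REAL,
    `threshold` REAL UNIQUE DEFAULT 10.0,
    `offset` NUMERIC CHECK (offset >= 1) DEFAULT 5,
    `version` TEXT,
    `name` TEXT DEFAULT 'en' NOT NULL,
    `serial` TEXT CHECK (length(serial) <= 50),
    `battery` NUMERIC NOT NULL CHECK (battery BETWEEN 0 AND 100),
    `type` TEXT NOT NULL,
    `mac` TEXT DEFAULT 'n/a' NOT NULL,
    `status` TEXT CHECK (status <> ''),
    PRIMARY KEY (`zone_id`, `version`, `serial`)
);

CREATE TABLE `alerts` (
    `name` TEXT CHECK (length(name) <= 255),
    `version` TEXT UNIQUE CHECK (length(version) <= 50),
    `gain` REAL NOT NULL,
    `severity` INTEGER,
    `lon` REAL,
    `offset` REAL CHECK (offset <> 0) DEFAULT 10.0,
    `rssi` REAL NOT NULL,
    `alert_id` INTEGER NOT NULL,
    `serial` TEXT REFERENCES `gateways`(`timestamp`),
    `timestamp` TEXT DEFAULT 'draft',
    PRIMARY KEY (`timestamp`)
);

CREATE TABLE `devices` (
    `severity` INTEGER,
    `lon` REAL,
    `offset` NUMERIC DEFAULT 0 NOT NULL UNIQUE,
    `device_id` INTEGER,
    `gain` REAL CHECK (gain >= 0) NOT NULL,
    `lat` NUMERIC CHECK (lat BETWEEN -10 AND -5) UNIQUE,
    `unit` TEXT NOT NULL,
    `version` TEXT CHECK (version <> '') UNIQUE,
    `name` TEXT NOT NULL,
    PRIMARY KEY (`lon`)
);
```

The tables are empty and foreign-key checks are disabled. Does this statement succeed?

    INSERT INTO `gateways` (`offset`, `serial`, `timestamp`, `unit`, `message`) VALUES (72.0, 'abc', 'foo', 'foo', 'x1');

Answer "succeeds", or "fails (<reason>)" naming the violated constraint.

fails (NOT NULL on battery)

battery is omitted from the column list and has no DEFAULT, so it would receive NULL.
But battery is part of the PRIMARY KEY (implied NOT NULL).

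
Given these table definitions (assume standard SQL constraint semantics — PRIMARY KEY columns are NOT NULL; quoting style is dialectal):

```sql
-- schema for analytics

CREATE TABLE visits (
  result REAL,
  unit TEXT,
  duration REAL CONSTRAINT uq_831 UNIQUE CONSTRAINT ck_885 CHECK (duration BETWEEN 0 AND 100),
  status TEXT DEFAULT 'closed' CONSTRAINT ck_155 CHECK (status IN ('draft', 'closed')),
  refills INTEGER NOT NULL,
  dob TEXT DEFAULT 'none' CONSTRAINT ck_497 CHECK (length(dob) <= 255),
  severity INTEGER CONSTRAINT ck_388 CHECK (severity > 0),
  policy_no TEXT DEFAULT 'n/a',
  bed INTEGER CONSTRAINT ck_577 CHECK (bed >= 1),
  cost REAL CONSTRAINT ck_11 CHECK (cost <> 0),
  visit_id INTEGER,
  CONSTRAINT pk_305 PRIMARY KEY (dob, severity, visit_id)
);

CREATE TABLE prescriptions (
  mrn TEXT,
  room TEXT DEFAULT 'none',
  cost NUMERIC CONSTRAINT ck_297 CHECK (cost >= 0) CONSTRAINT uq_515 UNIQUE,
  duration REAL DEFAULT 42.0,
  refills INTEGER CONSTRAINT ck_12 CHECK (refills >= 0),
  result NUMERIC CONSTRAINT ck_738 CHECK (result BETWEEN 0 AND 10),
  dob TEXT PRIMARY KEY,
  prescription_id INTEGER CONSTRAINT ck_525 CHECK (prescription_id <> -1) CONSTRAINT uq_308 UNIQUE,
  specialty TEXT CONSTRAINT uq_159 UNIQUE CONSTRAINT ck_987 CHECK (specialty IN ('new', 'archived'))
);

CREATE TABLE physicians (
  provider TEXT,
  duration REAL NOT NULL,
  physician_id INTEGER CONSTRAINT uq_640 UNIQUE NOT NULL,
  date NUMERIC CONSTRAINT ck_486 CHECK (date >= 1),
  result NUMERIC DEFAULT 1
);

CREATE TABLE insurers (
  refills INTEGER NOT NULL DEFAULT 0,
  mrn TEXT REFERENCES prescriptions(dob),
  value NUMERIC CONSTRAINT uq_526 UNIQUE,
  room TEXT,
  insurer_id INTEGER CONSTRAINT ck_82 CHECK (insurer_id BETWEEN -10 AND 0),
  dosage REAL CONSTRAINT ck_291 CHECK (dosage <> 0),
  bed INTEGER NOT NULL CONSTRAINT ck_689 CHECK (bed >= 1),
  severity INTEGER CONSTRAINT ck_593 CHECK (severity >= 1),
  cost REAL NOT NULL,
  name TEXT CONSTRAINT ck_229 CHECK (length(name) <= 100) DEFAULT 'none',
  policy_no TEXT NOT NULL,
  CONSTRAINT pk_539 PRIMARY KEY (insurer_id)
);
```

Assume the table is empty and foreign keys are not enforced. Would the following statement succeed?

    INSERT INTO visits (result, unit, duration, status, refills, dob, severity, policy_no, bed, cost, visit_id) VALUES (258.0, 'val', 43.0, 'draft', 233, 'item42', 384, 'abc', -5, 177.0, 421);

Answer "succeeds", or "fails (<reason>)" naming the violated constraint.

fails (CHECK on bed)

The value -5 for bed violates CHECK (bed >= 1).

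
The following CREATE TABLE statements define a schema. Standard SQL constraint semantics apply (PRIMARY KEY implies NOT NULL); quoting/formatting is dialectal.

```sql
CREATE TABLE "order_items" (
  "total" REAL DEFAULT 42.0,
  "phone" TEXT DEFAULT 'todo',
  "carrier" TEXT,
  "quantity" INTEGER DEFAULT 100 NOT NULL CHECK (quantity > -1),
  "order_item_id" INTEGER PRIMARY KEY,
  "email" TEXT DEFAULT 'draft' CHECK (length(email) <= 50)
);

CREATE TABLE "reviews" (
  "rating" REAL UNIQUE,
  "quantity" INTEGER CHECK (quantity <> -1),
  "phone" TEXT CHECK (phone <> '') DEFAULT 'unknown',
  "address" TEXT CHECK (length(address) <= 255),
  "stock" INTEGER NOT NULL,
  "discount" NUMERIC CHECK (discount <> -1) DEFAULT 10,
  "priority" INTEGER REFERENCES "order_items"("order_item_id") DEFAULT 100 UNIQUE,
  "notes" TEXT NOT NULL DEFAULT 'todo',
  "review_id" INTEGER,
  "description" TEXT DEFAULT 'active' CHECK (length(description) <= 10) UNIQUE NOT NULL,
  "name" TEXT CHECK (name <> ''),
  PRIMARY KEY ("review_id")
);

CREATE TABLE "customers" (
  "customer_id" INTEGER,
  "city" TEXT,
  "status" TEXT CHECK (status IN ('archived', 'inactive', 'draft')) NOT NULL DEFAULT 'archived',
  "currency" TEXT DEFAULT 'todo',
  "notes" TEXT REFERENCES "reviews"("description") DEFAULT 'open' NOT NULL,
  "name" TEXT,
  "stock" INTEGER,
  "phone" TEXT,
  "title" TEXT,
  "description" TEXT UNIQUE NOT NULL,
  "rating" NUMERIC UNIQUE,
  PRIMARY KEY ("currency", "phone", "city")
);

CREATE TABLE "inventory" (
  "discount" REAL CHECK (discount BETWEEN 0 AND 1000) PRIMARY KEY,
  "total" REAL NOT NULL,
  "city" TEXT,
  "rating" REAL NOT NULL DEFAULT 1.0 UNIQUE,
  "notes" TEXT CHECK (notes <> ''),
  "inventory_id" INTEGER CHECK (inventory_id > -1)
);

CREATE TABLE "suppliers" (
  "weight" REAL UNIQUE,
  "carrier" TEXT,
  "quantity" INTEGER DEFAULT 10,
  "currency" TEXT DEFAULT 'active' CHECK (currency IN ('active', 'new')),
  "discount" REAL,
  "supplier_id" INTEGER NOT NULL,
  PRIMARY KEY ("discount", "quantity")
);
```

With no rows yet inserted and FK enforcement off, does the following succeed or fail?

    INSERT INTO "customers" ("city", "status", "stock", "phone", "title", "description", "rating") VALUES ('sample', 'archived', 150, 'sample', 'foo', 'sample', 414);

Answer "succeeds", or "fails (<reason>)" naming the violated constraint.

succeeds

NOT NULL columns: city is supplied; currency defaults to 'todo'; description is supplied; notes defaults to 'open'; phone is supplied; status is supplied.
CHECK constraints: 'archived' satisfies (status IN ('archived', 'inactive', 'draft')).
No constraint is violated.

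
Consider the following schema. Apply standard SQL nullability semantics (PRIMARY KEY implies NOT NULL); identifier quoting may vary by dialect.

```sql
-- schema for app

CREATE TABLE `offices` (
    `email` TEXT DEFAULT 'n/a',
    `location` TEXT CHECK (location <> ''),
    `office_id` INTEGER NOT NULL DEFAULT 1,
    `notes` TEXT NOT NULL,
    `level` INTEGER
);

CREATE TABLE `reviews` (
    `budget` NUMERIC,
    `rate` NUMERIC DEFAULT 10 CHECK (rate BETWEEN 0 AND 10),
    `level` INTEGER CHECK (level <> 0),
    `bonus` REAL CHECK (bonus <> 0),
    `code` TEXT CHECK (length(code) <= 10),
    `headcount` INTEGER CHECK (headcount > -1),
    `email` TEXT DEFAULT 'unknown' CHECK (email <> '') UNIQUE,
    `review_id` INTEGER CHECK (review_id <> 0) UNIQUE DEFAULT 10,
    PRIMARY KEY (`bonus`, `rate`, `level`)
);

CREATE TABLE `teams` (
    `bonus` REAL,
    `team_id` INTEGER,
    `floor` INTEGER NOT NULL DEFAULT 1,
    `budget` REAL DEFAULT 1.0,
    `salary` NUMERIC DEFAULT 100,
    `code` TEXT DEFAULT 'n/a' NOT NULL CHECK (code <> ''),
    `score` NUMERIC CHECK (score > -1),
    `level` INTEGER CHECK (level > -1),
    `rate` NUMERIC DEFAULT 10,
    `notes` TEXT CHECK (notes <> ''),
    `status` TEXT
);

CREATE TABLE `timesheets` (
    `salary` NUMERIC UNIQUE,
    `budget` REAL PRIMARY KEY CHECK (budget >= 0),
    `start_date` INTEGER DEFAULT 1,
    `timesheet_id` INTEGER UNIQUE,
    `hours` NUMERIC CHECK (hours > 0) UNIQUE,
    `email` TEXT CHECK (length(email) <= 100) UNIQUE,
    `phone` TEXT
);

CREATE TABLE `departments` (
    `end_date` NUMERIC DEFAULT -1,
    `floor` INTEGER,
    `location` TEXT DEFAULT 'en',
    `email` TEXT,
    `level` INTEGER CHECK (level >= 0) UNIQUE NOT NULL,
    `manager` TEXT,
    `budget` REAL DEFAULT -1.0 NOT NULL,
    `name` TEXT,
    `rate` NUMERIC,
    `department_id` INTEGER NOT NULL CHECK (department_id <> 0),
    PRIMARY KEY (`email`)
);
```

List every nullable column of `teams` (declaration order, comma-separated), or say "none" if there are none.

bonus, team_id, budget, salary, score, level, rate, notes, status

- bonus: no NOT NULL constraint applies → nullable.
- team_id: no NOT NULL constraint applies → nullable.
- floor: declared NOT NULL → not nullable.
- budget: DEFAULT only fills an omitted column; an explicit NULL is still allowed → nullable.
- salary: DEFAULT only fills an omitted column; an explicit NULL is still allowed → nullable.
- code: declared NOT NULL → not nullable.
- score: CHECK does not forbid NULL (a CHECK constraint passes when its expression is NULL) → nullable.
- level: CHECK does not forbid NULL (a CHECK constraint passes when its expression is NULL) → nullable.
- rate: DEFAULT only fills an omitted column; an explicit NULL is still allowed → nullable.
- notes: CHECK does not forbid NULL (a CHECK constraint passes when its expression is NULL) → nullable.
- status: no NOT NULL constraint applies → nullable.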